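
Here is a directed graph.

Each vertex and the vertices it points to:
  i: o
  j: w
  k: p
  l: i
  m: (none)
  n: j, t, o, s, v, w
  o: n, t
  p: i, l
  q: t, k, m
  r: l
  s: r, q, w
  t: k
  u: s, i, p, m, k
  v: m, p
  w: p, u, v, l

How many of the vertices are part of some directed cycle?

14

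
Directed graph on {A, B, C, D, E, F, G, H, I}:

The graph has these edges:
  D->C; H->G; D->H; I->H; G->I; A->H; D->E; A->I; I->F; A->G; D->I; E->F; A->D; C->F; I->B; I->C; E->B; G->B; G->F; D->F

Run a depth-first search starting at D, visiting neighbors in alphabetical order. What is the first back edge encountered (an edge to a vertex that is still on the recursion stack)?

DFS from D (visiting neighbors in alphabetical order); mark gray on enter, black on exit:
D gray
  C gray
    F gray
    F black
  C black
  E gray
    B gray
    B black
    E→F: F black — skip
  E black
  D→F: F black — skip
  H gray
    G gray
      G→B: B black — skip
      G→F: F black — skip
      I gray
        I→B: B black — skip
        I→C: C black — skip
        I→F: F black — skip
        I→H: H is gray → back edge
First back edge: I → H.

I->H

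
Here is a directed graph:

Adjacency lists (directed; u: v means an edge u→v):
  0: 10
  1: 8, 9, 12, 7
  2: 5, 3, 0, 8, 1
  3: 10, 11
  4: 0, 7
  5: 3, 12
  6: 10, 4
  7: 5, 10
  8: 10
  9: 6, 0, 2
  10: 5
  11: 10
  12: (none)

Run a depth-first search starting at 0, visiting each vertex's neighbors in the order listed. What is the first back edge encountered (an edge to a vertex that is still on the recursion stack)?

3->10

DFS from 0 (visiting each vertex's neighbors in the order listed); mark gray on enter, black on exit:
0 gray
  10 gray
    5 gray
      3 gray
        3→10: 10 is gray → back edge
First back edge: 3 → 10.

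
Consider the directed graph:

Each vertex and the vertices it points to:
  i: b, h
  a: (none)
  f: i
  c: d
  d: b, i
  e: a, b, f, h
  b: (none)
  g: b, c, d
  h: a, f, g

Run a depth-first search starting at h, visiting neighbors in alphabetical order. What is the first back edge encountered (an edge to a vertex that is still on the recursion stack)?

DFS from h (visiting neighbors in alphabetical order); mark gray on enter, black on exit:
h gray
  a gray
  a black
  f gray
    i gray
      b gray
      b black
      i→h: h is gray → back edge
First back edge: i → h.

i->h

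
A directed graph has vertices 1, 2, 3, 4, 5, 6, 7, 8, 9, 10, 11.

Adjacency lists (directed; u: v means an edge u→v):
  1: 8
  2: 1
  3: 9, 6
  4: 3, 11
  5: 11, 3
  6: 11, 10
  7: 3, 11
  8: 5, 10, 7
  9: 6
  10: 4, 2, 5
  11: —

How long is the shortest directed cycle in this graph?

For each vertex v, BFS finds the shortest path from v back to v.
The shortest such closed walk is 8 → 10 → 2 → 1 → 8, length 4.

4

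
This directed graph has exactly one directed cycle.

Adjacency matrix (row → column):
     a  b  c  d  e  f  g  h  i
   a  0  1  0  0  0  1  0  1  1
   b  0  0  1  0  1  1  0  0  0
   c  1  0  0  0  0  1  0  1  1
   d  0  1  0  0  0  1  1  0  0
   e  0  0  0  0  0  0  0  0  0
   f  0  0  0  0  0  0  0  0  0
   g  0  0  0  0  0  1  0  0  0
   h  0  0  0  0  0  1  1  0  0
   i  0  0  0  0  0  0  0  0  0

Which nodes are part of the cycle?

DFS with gray/black marking from b:
b gray
  e gray
  e black
  f gray
  f black
  c gray
    h gray
      g gray
        g→f: f black — skip
      g black
      h→f: f black — skip
    h black
    a gray
      a→f: f black — skip
      a→b: b is gray → back edge
Back edge closes the cycle b → c → a → b; its vertices are {a, b, c}.

a, b, c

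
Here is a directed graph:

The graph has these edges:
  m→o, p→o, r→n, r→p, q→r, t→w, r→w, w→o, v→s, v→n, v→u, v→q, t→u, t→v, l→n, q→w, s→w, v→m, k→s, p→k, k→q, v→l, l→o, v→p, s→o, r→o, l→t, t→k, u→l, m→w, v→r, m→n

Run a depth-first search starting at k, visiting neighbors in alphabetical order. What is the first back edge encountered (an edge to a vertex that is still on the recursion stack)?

p→k

DFS from k (visiting neighbors in alphabetical order); mark gray on enter, black on exit:
k gray
  q gray
    r gray
      n gray
      n black
      o gray
      o black
      p gray
        p→k: k is gray → back edge
First back edge: p → k.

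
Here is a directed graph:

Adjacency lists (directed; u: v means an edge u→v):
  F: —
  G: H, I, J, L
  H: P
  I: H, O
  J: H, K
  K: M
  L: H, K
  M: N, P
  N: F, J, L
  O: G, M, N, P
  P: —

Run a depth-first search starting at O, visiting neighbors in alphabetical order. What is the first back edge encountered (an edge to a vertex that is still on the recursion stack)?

I→O

DFS from O (visiting neighbors in alphabetical order); mark gray on enter, black on exit:
O gray
  G gray
    H gray
      P gray
      P black
    H black
    I gray
      I→H: H black — skip
      I→O: O is gray → back edge
First back edge: I → O.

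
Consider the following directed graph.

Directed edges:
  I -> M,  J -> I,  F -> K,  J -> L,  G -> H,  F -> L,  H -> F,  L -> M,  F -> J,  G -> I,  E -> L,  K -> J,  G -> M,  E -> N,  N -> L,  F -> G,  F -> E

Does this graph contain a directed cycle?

Yes

DFS with white/gray/black marking, starting from E:
E gray
  N gray
    L gray
      M gray
      M black
    L black
  N black
  E→L: L black — skip
E black
F gray
  F→E: E black — skip
  J gray
    I gray
      I→M: M black — skip
    I black
    J→L: L black — skip
  J black
  G gray
    H gray
      H→F: F is gray → back edge
Back edge found, so a cycle exists: F → G → H → F.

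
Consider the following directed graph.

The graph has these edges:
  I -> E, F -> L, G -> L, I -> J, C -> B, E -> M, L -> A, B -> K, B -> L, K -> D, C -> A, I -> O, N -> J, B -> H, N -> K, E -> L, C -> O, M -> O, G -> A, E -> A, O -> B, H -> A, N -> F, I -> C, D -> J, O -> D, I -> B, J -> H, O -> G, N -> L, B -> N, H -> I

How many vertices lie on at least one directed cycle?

A vertex is on a directed cycle iff it belongs to a strongly connected component of size ≥ 2 (or has a self-loop).
The vertices on cycles are {B, C, D, E, H, I, J, K, M, N, O} — 11 in total.

11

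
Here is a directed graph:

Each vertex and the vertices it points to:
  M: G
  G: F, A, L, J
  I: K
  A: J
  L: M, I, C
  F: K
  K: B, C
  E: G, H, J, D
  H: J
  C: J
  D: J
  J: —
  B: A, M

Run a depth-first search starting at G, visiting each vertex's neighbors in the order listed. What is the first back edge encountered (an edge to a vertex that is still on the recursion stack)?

DFS from G (visiting each vertex's neighbors in the order listed); mark gray on enter, black on exit:
G gray
  F gray
    K gray
      B gray
        A gray
          J gray
          J black
        A black
        M gray
          M→G: G is gray → back edge
First back edge: M → G.

M→G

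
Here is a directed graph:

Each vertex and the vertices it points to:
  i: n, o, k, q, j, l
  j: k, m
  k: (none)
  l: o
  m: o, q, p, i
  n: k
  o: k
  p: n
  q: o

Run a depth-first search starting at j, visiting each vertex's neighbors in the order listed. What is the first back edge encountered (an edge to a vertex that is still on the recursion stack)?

DFS from j (visiting each vertex's neighbors in the order listed); mark gray on enter, black on exit:
j gray
  k gray
  k black
  m gray
    o gray
      o→k: k black — skip
    o black
    q gray
      q→o: o black — skip
    q black
    p gray
      n gray
        n→k: k black — skip
      n black
    p black
    i gray
      i→n: n black — skip
      i→o: o black — skip
      i→k: k black — skip
      i→q: q black — skip
      i→j: j is gray → back edge
First back edge: i → j.

i->j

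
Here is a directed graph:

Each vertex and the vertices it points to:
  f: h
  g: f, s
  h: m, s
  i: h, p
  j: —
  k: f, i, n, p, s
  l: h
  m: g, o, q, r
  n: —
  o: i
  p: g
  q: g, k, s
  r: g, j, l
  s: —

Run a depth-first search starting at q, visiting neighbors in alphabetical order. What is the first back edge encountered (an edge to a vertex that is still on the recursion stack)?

m→g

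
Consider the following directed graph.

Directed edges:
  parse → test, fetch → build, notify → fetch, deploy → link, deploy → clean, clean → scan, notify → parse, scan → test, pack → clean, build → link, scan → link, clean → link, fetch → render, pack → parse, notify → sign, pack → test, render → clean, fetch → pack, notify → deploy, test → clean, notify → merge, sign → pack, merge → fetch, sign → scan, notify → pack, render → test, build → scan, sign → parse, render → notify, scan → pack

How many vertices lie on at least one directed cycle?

9

A vertex is on a directed cycle iff it belongs to a strongly connected component of size ≥ 2 (or has a self-loop).
The vertices on cycles are {pack, scan, test, clean, fetch, merge, parse, notify, render} — 9 in total.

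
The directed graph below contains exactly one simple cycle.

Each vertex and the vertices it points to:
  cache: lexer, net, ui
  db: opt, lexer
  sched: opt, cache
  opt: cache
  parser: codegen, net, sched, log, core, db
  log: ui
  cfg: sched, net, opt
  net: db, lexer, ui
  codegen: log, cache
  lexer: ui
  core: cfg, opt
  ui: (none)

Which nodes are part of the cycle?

DFS with gray/black marking from db:
db gray
  opt gray
    cache gray
      lexer gray
        ui gray
        ui black
      lexer black
      net gray
        net→db: db is gray → back edge
Back edge closes the cycle db → opt → cache → net → db; its vertices are {db, net, opt, cache}.

db, net, opt, cache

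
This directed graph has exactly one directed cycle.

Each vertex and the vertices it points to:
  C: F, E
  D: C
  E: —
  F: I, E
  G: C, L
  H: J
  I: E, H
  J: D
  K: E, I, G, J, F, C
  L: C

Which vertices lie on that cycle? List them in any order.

DFS with gray/black marking from I:
I gray
  E gray
  E black
  H gray
    J gray
      D gray
        C gray
          F gray
            F→I: I is gray → back edge
Back edge closes the cycle I → H → J → D → C → F → I; its vertices are {C, D, F, H, I, J}.

C, D, F, H, I, J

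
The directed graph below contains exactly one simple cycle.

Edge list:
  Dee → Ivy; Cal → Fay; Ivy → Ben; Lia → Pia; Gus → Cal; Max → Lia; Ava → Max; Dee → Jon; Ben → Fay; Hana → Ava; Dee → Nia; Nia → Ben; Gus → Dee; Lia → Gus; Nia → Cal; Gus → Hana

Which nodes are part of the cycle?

Ava, Gus, Lia, Max, Hana

DFS with gray/black marking from Lia:
Lia gray
  Pia gray
  Pia black
  Gus gray
    Cal gray
      Fay gray
      Fay black
    Cal black
    Hana gray
      Ava gray
        Max gray
          Max→Lia: Lia is gray → back edge
Back edge closes the cycle Lia → Gus → Hana → Ava → Max → Lia; its vertices are {Ava, Gus, Lia, Max, Hana}.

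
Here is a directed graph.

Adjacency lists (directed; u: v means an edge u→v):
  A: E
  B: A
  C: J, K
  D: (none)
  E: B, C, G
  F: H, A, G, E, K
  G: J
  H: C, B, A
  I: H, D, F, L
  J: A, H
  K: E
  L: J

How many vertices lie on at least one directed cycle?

8

A vertex is on a directed cycle iff it belongs to a strongly connected component of size ≥ 2 (or has a self-loop).
The vertices on cycles are {A, B, C, E, G, H, J, K} — 8 in total.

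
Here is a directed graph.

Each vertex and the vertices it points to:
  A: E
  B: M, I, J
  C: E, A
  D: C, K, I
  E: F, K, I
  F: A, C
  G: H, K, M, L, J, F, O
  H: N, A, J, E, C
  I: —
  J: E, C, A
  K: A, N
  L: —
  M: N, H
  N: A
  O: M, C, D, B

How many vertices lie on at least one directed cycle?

6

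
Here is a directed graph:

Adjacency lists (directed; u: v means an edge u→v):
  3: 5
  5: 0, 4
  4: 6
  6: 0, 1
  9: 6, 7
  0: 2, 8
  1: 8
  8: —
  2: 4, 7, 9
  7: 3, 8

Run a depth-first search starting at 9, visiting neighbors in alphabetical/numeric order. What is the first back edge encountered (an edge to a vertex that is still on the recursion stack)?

4->6

DFS from 9 (visiting neighbors in alphabetical/numeric order); mark gray on enter, black on exit:
9 gray
  6 gray
    0 gray
      2 gray
        4 gray
          4→6: 6 is gray → back edge
First back edge: 4 → 6.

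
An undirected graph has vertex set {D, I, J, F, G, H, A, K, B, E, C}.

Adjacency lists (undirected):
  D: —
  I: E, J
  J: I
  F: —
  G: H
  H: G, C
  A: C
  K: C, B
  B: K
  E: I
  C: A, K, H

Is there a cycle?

No

DFS, tracking each vertex's parent; an edge to a visited non-parent vertex closes a cycle.
Start from C:
visit C (parent –)
  visit A (parent C)
    A–C: parent, skip
  visit K (parent C)
    K–C: parent, skip
    visit B (parent K)
      B–K: parent, skip
  visit H (parent C)
    visit G (parent H)
      G–H: parent, skip
    H–C: parent, skip
visit D (parent –)
visit I (parent –)
  visit E (parent I)
    E–I: parent, skip
  visit J (parent I)
    J–I: parent, skip
visit F (parent –)
No non-parent visited neighbor found — the graph is a forest.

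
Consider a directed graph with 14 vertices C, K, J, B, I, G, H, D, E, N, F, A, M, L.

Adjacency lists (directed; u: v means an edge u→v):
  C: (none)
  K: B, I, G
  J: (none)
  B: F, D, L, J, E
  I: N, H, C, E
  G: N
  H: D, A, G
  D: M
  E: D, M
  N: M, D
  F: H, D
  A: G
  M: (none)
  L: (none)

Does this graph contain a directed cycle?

DFS with white/gray/black marking, starting from M:
M gray
M black
C gray
C black
K gray
  B gray
    F gray
      H gray
        D gray
          D→M: M black — skip
        D black
        A gray
          G gray
            N gray
              N→M: M black — skip
              N→D: D black — skip
            N black
          G black
        A black
        H→G: G black — skip
      H black
      F→D: D black — skip
    F black
    B→D: D black — skip
    L gray
    L black
    J gray
    J black
    E gray
      E→D: D black — skip
      E→M: M black — skip
    E black
  B black
  I gray
    I→N: N black — skip
    I→H: H black — skip
    I→C: C black — skip
    I→E: E black — skip
  I black
  K→G: G black — skip
K black
Every edge goes to a white or black vertex — no back edge, so the graph is acyclic.

No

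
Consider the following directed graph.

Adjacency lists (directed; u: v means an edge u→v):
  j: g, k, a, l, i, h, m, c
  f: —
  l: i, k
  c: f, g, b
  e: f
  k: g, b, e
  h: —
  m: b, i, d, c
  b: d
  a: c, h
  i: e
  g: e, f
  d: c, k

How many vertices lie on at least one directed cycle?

4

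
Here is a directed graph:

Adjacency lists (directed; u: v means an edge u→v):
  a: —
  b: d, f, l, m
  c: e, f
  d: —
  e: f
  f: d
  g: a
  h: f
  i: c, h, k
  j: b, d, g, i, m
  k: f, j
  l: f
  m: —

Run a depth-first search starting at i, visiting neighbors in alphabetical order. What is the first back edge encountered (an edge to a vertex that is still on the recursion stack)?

j→i

DFS from i (visiting neighbors in alphabetical order); mark gray on enter, black on exit:
i gray
  c gray
    e gray
      f gray
        d gray
        d black
      f black
    e black
    c→f: f black — skip
  c black
  h gray
    h→f: f black — skip
  h black
  k gray
    k→f: f black — skip
    j gray
      b gray
        b→d: d black — skip
        b→f: f black — skip
        l gray
          l→f: f black — skip
        l black
        m gray
        m black
      b black
      j→d: d black — skip
      g gray
        a gray
        a black
      g black
      j→i: i is gray → back edge
First back edge: j → i.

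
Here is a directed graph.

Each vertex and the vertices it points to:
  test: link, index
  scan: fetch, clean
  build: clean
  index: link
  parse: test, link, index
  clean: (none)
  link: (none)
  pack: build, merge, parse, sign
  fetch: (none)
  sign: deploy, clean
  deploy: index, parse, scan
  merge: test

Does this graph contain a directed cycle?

No

DFS with white/gray/black marking, starting from fetch:
fetch gray
fetch black
test gray
  link gray
  link black
  index gray
    index→link: link black — skip
  index black
test black
scan gray
  scan→fetch: fetch black — skip
  clean gray
  clean black
scan black
build gray
  build→clean: clean black — skip
build black
parse gray
  parse→test: test black — skip
  parse→link: link black — skip
  parse→index: index black — skip
parse black
pack gray
  pack→build: build black — skip
  merge gray
    merge→test: test black — skip
  merge black
  pack→parse: parse black — skip
  sign gray
    deploy gray
      deploy→index: index black — skip
      deploy→parse: parse black — skip
      deploy→scan: scan black — skip
    deploy black
    sign→clean: clean black — skip
  sign black
pack black
Every edge goes to a white or black vertex — no back edge, so the graph is acyclic.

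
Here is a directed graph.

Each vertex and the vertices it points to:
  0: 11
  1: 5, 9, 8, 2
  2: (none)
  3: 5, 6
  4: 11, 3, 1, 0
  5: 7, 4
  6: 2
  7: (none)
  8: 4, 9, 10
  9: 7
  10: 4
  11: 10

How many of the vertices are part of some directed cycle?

A vertex is on a directed cycle iff it belongs to a strongly connected component of size ≥ 2 (or has a self-loop).
The vertices on cycles are {0, 1, 3, 4, 5, 8, 10, 11} — 8 in total.

8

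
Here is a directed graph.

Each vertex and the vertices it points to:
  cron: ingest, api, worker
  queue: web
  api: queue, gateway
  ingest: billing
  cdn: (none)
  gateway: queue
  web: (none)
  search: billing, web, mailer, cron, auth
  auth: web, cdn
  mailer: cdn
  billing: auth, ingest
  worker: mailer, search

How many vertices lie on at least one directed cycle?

5

A vertex is on a directed cycle iff it belongs to a strongly connected component of size ≥ 2 (or has a self-loop).
The vertices on cycles are {cron, ingest, search, worker, billing} — 5 in total.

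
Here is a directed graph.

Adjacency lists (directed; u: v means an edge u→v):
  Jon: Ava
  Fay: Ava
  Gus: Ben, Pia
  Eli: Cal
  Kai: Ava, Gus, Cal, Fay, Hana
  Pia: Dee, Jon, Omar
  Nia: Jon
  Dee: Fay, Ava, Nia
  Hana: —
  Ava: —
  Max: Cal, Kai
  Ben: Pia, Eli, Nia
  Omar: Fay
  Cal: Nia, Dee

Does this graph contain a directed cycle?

No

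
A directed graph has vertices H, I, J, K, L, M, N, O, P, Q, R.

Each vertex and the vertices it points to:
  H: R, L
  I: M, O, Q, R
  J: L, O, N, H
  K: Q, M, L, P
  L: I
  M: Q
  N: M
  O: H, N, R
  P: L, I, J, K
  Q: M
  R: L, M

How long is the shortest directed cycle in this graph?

2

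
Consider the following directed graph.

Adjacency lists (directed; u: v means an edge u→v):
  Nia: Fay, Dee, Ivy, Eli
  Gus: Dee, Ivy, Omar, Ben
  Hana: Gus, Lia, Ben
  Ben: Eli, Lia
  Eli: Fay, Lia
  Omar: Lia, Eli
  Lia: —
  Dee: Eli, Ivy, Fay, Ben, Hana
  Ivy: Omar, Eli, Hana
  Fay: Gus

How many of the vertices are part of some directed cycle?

A vertex is on a directed cycle iff it belongs to a strongly connected component of size ≥ 2 (or has a self-loop).
The vertices on cycles are {Ben, Dee, Eli, Fay, Gus, Ivy, Hana, Omar} — 8 in total.

8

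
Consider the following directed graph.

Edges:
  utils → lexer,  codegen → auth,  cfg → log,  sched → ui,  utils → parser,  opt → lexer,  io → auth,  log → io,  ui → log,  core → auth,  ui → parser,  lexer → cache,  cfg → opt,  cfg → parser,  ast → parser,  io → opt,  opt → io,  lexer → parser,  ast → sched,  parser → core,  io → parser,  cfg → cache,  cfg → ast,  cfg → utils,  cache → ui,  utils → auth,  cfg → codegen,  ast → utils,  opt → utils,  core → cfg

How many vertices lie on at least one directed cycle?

12

A vertex is on a directed cycle iff it belongs to a strongly connected component of size ≥ 2 (or has a self-loop).
The vertices on cycles are {io, ui, ast, cfg, log, opt, core, cache, lexer, sched, utils, parser} — 12 in total.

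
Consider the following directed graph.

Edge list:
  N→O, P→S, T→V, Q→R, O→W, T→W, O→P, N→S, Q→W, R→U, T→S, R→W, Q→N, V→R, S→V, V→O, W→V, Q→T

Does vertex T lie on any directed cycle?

T lies on a cycle iff there is a path from T back to itself.
Exploring from T, it never reaches itself; equivalently, its strongly connected component is a singleton.

No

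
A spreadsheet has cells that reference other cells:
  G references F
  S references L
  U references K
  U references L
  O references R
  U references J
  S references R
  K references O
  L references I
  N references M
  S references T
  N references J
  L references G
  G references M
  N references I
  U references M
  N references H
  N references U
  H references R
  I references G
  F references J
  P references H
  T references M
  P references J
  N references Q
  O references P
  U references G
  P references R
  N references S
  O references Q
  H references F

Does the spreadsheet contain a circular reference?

No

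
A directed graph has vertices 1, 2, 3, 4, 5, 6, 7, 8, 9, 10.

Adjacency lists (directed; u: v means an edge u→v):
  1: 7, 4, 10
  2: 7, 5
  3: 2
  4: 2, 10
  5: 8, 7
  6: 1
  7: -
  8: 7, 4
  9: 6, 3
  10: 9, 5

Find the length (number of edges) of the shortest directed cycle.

For each vertex v, BFS finds the shortest path from v back to v.
The shortest such closed walk is 10 → 5 → 8 → 4 → 10, length 4.

4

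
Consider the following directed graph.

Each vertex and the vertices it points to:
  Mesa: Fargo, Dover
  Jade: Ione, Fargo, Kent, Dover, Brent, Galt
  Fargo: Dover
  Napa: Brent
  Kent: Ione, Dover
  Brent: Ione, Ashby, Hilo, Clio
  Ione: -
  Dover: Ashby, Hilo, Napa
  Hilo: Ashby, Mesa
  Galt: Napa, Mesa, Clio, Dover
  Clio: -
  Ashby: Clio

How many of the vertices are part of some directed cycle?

6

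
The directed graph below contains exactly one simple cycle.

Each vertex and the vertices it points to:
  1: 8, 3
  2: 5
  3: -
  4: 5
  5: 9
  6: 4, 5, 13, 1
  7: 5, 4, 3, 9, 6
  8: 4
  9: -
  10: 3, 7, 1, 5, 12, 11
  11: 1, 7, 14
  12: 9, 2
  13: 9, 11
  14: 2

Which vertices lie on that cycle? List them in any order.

6, 7, 11, 13

DFS with gray/black marking from 11:
11 gray
  1 gray
    8 gray
      4 gray
        5 gray
          9 gray
          9 black
        5 black
      4 black
    8 black
    3 gray
    3 black
  1 black
  7 gray
    7→5: 5 black — skip
    7→4: 4 black — skip
    7→3: 3 black — skip
    7→9: 9 black — skip
    6 gray
      6→4: 4 black — skip
      6→5: 5 black — skip
      13 gray
        13→9: 9 black — skip
        13→11: 11 is gray → back edge
Back edge closes the cycle 11 → 7 → 6 → 13 → 11; its vertices are {6, 7, 11, 13}.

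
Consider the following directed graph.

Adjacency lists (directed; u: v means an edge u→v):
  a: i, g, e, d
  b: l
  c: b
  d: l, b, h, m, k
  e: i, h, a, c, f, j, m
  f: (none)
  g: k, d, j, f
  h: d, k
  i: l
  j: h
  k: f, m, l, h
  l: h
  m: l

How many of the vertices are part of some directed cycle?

A vertex is on a directed cycle iff it belongs to a strongly connected component of size ≥ 2 (or has a self-loop).
The vertices on cycles are {a, b, d, e, h, k, l, m} — 8 in total.

8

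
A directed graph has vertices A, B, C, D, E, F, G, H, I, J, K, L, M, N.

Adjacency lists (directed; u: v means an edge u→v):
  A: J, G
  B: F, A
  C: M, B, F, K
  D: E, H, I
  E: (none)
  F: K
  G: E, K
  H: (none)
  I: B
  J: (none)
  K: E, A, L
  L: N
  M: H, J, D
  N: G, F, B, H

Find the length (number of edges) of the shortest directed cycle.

For each vertex v, BFS finds the shortest path from v back to v.
The shortest such closed walk is K → A → G → K, length 3.

3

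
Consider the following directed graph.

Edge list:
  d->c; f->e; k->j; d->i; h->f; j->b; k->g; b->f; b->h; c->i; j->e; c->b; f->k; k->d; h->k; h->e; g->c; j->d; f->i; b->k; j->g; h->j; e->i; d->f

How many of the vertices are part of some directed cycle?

A vertex is on a directed cycle iff it belongs to a strongly connected component of size ≥ 2 (or has a self-loop).
The vertices on cycles are {b, c, d, f, g, h, j, k} — 8 in total.

8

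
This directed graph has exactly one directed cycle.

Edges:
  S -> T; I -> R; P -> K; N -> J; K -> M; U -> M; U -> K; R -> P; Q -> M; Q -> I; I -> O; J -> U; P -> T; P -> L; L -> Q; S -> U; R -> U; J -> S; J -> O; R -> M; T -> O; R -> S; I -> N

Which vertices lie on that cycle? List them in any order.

DFS with gray/black marking from I:
I gray
  N gray
    J gray
      U gray
        K gray
          M gray
          M black
        K black
        U→M: M black — skip
      U black
      O gray
      O black
      S gray
        S→U: U black — skip
        T gray
          T→O: O black — skip
        T black
      S black
    J black
  N black
  I→O: O black — skip
  R gray
    R→U: U black — skip
    R→S: S black — skip
    R→M: M black — skip
    P gray
      L gray
        Q gray
          Q→I: I is gray → back edge
Back edge closes the cycle I → R → P → L → Q → I; its vertices are {I, L, P, Q, R}.

I, L, P, Q, R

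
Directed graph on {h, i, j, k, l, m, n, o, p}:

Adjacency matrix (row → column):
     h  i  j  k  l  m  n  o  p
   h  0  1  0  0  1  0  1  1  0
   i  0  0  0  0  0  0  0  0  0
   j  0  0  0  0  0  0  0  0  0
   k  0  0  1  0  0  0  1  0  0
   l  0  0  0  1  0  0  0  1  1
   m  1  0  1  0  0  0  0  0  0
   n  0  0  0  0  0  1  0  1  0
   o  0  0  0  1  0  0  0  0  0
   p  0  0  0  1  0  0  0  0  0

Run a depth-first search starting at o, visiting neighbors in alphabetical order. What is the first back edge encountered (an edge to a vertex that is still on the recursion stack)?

l->k

DFS from o (visiting neighbors in alphabetical order); mark gray on enter, black on exit:
o gray
  k gray
    j gray
    j black
    n gray
      m gray
        h gray
          i gray
          i black
          l gray
            l→k: k is gray → back edge
First back edge: l → k.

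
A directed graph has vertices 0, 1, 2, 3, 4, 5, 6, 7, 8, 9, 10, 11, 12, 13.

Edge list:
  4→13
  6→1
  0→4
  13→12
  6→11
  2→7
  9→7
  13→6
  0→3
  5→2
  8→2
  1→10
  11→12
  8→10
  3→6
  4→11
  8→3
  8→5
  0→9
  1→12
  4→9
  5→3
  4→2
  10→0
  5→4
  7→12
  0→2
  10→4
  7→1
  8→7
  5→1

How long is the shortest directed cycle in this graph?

5

For each vertex v, BFS finds the shortest path from v back to v.
The shortest such closed walk is 10 → 0 → 3 → 6 → 1 → 10, length 5.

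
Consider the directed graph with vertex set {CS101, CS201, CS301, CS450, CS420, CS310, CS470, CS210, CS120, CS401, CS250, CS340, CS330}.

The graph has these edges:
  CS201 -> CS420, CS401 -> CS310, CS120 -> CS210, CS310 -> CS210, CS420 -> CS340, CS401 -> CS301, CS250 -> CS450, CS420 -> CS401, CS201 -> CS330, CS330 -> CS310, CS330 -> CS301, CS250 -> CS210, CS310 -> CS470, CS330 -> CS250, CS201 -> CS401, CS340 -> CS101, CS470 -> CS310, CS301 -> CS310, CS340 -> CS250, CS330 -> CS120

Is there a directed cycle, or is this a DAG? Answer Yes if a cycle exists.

Yes

DFS with white/gray/black marking, starting from CS301:
CS301 gray
  CS310 gray
    CS470 gray
      CS470→CS310: CS310 is gray → back edge
Back edge found, so a cycle exists: CS310 → CS470 → CS310.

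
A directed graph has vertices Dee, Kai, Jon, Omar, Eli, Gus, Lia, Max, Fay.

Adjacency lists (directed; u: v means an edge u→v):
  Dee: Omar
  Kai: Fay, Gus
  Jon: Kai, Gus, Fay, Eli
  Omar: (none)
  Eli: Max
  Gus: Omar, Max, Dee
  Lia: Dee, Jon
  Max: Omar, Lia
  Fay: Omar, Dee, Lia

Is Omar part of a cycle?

Omar lies on a cycle iff there is a path from Omar back to itself.
Exploring from Omar, it never reaches itself; equivalently, its strongly connected component is a singleton.

No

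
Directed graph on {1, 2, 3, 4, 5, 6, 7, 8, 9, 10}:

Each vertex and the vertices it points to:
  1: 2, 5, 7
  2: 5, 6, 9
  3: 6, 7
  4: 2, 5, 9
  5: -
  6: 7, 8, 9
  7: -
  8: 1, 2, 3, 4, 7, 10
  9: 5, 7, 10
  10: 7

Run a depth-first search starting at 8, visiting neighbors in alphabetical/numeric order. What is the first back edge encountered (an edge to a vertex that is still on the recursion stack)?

DFS from 8 (visiting neighbors in alphabetical/numeric order); mark gray on enter, black on exit:
8 gray
  1 gray
    2 gray
      5 gray
      5 black
      6 gray
        7 gray
        7 black
        6→8: 8 is gray → back edge
First back edge: 6 → 8.

6->8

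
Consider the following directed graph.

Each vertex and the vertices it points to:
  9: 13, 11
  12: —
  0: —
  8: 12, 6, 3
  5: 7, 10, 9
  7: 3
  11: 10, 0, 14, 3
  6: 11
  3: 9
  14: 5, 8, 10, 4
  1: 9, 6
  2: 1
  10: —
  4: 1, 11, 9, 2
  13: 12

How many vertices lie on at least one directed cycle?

A vertex is on a directed cycle iff it belongs to a strongly connected component of size ≥ 2 (or has a self-loop).
The vertices on cycles are {1, 2, 3, 4, 5, 6, 7, 8, 9, 11, 14} — 11 in total.

11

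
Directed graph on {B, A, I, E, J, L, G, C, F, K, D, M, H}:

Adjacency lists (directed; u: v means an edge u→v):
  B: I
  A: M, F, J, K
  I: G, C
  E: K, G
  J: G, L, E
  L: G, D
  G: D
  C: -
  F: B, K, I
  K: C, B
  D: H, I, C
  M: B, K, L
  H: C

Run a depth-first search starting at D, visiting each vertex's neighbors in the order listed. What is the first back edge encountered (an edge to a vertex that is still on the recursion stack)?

G→D

DFS from D (visiting each vertex's neighbors in the order listed); mark gray on enter, black on exit:
D gray
  H gray
    C gray
    C black
  H black
  I gray
    G gray
      G→D: D is gray → back edge
First back edge: G → D.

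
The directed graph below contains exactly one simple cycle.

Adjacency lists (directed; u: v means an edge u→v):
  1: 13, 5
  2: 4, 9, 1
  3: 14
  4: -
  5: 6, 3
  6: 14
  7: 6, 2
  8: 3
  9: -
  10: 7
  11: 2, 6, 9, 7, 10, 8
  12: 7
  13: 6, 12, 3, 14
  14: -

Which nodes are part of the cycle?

DFS with gray/black marking from 2:
2 gray
  4 gray
  4 black
  9 gray
  9 black
  1 gray
    13 gray
      6 gray
        14 gray
        14 black
      6 black
      12 gray
        7 gray
          7→6: 6 black — skip
          7→2: 2 is gray → back edge
Back edge closes the cycle 2 → 1 → 13 → 12 → 7 → 2; its vertices are {1, 2, 7, 12, 13}.

1, 2, 7, 12, 13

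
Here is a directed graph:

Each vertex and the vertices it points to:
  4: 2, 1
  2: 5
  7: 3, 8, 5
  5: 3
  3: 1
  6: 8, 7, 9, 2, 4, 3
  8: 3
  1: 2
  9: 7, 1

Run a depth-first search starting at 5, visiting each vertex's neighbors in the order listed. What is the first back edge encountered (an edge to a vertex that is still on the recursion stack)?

DFS from 5 (visiting each vertex's neighbors in the order listed); mark gray on enter, black on exit:
5 gray
  3 gray
    1 gray
      2 gray
        2→5: 5 is gray → back edge
First back edge: 2 → 5.

2->5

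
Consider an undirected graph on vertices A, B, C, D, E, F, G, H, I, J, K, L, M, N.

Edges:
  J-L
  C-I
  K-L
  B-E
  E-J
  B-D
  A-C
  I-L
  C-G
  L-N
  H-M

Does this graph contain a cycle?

DFS, tracking each vertex's parent; an edge to a visited non-parent vertex closes a cycle.
Start from L:
visit L (parent –)
  visit N (parent L)
    N–L: parent, skip
  visit J (parent L)
    visit E (parent J)
      visit B (parent E)
        visit D (parent B)
          D–B: parent, skip
        B–E: parent, skip
      E–J: parent, skip
    J–L: parent, skip
  visit K (parent L)
    K–L: parent, skip
  visit I (parent L)
    visit C (parent I)
      visit G (parent C)
        G–C: parent, skip
      C–I: parent, skip
      visit A (parent C)
        A–C: parent, skip
    I–L: parent, skip
visit F (parent –)
visit H (parent –)
  visit M (parent H)
    M–H: parent, skip
No non-parent visited neighbor found — the graph is a forest.

No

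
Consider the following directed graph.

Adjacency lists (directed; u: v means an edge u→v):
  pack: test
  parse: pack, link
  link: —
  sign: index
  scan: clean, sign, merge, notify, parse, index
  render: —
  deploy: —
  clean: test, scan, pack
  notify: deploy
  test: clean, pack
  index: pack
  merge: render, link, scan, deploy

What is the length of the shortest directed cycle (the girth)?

For each vertex v, BFS finds the shortest path from v back to v.
The shortest such closed walk is merge → scan → merge, length 2.

2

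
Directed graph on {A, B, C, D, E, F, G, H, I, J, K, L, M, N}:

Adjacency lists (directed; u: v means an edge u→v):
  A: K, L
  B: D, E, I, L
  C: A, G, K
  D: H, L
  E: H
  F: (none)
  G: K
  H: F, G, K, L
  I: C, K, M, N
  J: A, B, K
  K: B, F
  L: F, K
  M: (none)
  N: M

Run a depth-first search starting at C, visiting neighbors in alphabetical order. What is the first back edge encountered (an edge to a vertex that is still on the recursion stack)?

DFS from C (visiting neighbors in alphabetical order); mark gray on enter, black on exit:
C gray
  A gray
    K gray
      B gray
        D gray
          H gray
            F gray
            F black
            G gray
              G→K: K is gray → back edge
First back edge: G → K.

G→K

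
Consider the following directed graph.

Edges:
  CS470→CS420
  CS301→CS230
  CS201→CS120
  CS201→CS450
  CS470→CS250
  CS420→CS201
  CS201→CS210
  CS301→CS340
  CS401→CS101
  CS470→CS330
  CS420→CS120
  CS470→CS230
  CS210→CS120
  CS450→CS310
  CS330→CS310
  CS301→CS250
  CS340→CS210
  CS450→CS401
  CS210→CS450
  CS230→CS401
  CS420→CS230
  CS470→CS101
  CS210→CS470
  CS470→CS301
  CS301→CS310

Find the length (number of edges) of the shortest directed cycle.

For each vertex v, BFS finds the shortest path from v back to v.
The shortest such closed walk is CS470 → CS301 → CS340 → CS210 → CS470, length 4.

4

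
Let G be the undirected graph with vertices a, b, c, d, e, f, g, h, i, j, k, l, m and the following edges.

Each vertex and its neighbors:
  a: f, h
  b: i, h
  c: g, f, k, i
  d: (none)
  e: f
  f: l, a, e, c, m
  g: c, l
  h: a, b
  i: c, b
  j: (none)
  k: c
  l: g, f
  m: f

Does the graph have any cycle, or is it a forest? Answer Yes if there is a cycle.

Yes

DFS, tracking each vertex's parent; an edge to a visited non-parent vertex closes a cycle.
Start from c:
visit c (parent –)
  visit g (parent c)
    g–c: parent, skip
    visit l (parent g)
      l–g: parent, skip
      visit f (parent l)
        f–l: parent, skip
        visit a (parent f)
          a–f: parent, skip
          visit h (parent a)
            h–a: parent, skip
            visit b (parent h)
              visit i (parent b)
                i–c: c visited and ≠ parent → cycle
Cycle: c – g – l – f – a – h – b – i – c.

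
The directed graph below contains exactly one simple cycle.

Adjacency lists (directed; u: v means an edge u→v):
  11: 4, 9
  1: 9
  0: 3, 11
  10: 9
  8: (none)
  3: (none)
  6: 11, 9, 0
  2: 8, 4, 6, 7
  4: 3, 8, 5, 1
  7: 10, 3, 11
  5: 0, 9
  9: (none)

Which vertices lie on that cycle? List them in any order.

0, 4, 5, 11

DFS with gray/black marking from 4:
4 gray
  3 gray
  3 black
  8 gray
  8 black
  5 gray
    0 gray
      0→3: 3 black — skip
      11 gray
        11→4: 4 is gray → back edge
Back edge closes the cycle 4 → 5 → 0 → 11 → 4; its vertices are {0, 4, 5, 11}.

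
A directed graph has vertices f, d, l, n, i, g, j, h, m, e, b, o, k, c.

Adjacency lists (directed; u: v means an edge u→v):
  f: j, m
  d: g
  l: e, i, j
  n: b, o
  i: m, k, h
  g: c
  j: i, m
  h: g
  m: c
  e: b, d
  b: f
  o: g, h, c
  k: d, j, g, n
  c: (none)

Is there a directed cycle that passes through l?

No

l lies on a cycle iff there is a path from l back to itself.
Exploring from l, it never reaches itself; equivalently, its strongly connected component is a singleton.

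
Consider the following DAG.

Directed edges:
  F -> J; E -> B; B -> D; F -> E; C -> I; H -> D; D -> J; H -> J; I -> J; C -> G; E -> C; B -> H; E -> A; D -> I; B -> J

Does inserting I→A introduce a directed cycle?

Adding I→A creates a cycle iff A can already reach I.
Explore from A: no path reaches I. The graph stays acyclic.

No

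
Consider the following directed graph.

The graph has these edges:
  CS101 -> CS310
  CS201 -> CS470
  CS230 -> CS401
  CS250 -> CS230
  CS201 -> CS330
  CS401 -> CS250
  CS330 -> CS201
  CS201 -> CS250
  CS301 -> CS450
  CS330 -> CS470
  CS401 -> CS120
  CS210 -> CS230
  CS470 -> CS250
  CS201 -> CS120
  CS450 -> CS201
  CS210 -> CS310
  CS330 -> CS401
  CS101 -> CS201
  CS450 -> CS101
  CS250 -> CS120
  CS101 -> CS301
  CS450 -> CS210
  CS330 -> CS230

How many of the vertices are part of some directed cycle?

8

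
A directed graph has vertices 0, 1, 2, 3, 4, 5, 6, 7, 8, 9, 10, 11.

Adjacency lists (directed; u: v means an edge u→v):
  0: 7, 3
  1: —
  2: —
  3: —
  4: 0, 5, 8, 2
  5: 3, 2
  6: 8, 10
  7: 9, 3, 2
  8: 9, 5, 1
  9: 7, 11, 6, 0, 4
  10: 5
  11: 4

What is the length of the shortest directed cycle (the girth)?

For each vertex v, BFS finds the shortest path from v back to v.
The shortest such closed walk is 9 → 7 → 9, length 2.

2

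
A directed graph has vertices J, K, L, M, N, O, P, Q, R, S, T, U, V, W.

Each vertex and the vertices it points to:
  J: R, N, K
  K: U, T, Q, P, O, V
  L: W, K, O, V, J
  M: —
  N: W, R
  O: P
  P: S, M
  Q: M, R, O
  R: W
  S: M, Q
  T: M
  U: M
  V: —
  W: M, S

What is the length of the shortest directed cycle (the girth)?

4

For each vertex v, BFS finds the shortest path from v back to v.
The shortest such closed walk is Q → R → W → S → Q, length 4.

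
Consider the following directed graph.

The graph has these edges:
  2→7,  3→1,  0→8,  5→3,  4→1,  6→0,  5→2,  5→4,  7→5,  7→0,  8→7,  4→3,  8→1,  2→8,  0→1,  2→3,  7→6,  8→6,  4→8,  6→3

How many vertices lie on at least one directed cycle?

A vertex is on a directed cycle iff it belongs to a strongly connected component of size ≥ 2 (or has a self-loop).
The vertices on cycles are {0, 2, 4, 5, 6, 7, 8} — 7 in total.

7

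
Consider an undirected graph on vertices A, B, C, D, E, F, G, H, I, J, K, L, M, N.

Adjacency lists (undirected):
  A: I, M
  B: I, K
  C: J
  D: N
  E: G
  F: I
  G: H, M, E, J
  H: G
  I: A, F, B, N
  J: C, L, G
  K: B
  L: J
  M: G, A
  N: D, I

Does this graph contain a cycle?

No

DFS, tracking each vertex's parent; an edge to a visited non-parent vertex closes a cycle.
Start from D:
visit D (parent –)
  visit N (parent D)
    N–D: parent, skip
    visit I (parent N)
      visit A (parent I)
        A–I: parent, skip
        visit M (parent A)
          visit G (parent M)
            visit H (parent G)
              H–G: parent, skip
            G–M: parent, skip
            visit E (parent G)
              E–G: parent, skip
            visit J (parent G)
              visit C (parent J)
                C–J: parent, skip
              visit L (parent J)
                L–J: parent, skip
              J–G: parent, skip
          M–A: parent, skip
      visit F (parent I)
        F–I: parent, skip
      visit B (parent I)
        B–I: parent, skip
        visit K (parent B)
          K–B: parent, skip
      I–N: parent, skip
No non-parent visited neighbor found — the graph is a forest.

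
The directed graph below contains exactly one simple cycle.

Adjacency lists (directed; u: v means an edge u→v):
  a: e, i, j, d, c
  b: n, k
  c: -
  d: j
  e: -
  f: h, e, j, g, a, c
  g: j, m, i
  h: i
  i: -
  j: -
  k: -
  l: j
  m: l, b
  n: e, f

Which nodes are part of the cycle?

b, f, g, m, n

DFS with gray/black marking from b:
b gray
  n gray
    e gray
    e black
    f gray
      h gray
        i gray
        i black
      h black
      f→e: e black — skip
      j gray
      j black
      g gray
        g→j: j black — skip
        m gray
          l gray
            l→j: j black — skip
          l black
          m→b: b is gray → back edge
Back edge closes the cycle b → n → f → g → m → b; its vertices are {b, f, g, m, n}.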